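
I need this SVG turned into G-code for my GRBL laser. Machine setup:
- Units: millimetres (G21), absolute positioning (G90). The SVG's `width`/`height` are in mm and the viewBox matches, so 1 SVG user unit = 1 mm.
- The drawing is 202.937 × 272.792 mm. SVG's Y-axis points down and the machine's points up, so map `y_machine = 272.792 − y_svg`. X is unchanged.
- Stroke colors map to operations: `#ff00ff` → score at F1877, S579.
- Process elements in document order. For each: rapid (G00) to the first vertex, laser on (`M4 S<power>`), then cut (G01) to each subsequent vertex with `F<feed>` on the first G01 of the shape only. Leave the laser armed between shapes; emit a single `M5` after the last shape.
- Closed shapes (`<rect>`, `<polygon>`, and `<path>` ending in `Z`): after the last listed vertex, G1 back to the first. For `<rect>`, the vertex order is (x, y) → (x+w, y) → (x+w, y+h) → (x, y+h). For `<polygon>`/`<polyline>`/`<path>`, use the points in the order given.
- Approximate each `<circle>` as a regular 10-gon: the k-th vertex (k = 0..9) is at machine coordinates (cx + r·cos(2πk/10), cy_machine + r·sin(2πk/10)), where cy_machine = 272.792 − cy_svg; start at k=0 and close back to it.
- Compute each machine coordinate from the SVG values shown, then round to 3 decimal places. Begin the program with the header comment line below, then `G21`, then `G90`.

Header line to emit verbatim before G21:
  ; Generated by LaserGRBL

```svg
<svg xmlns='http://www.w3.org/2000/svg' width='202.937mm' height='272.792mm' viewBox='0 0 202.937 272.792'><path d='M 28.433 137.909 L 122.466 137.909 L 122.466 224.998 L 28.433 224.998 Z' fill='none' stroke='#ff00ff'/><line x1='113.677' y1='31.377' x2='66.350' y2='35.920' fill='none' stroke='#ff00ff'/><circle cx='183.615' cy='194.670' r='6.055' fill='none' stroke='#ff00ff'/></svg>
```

Since the viewBox matches the mm dimensions, user units are millimetres directly. The only transform is the Y-flip y_m = 272.792 − y_svg.

Shape 1 is a rectangle drawn with `<path>`. Its stroke #ff00ff means score at S579, F1877. After flipping Y the toolpath is (28.433,134.883) → (122.466,134.883) → (122.466,47.794) → (28.433,47.794) → (28.433,134.883), returning to the start.

Shape 2 is a line segment drawn with `<line>`. Its stroke #ff00ff means score at S579, F1877. After flipping Y the toolpath is (113.677,241.415) → (66.350,236.872).

Shape 3 is a circle drawn with `<circle>`. Its stroke #ff00ff means score at S579, F1877. After flipping Y the toolpath is (189.670,78.122) → (188.514,81.681) → (185.486,83.881) → (181.744,83.881) → (178.716,81.681) → (177.560,78.122) → (178.716,74.563) → (181.744,72.363) → (185.486,72.363) → (188.514,74.563) → (189.670,78.122), returning to the start.

; Generated by LaserGRBL
G21
G90
G00 X28.433 Y134.883
M4 S579
G01 X122.466 Y134.883 F1877
G01 X122.466 Y47.794
G01 X28.433 Y47.794
G01 X28.433 Y134.883
G00 X113.677 Y241.415
M4 S579
G01 X66.350 Y236.872 F1877
G00 X189.670 Y78.122
M4 S579
G01 X188.514 Y81.681 F1877
G01 X185.486 Y83.881
G01 X181.744 Y83.881
G01 X178.716 Y81.681
G01 X177.560 Y78.122
G01 X178.716 Y74.563
G01 X181.744 Y72.363
G01 X185.486 Y72.363
G01 X188.514 Y74.563
G01 X189.670 Y78.122
M5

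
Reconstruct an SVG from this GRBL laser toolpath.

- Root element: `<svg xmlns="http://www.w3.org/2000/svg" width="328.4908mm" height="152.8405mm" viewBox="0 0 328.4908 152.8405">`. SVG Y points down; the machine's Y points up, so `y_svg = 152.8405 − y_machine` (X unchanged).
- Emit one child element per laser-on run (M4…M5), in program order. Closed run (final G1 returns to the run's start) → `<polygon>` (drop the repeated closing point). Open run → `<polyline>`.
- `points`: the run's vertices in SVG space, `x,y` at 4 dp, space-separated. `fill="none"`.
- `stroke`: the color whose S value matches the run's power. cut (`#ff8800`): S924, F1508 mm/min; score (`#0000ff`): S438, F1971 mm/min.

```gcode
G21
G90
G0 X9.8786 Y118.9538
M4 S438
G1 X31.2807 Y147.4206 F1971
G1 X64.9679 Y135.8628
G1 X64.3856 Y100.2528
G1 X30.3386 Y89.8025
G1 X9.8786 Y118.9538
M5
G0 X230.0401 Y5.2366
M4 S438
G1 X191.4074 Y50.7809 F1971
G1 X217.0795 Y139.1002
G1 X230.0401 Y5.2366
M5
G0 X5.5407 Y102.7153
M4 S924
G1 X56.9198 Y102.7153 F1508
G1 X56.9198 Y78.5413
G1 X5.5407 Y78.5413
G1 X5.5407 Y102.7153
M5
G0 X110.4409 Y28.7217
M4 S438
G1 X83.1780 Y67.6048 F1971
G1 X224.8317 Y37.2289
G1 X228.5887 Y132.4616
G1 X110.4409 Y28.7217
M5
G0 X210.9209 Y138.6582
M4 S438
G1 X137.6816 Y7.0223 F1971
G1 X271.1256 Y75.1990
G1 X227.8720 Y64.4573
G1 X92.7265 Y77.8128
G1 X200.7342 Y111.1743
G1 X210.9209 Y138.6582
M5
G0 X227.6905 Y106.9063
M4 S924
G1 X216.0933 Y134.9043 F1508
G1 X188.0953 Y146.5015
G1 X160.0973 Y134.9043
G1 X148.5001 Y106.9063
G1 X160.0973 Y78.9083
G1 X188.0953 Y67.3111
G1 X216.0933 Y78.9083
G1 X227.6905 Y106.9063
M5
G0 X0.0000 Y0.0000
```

<svg xmlns="http://www.w3.org/2000/svg" width="328.4908mm" height="152.8405mm" viewBox="0 0 328.4908 152.8405">
  <polygon points="9.8786,33.8867 31.2807,5.4199 64.9679,16.9777 64.3856,52.5877 30.3386,63.0380" fill="none" stroke="#0000ff"/>
  <polygon points="230.0401,147.6039 191.4074,102.0596 217.0795,13.7403" fill="none" stroke="#0000ff"/>
  <polygon points="5.5407,50.1252 56.9198,50.1252 56.9198,74.2992 5.5407,74.2992" fill="none" stroke="#ff8800"/>
  <polygon points="110.4409,124.1188 83.1780,85.2357 224.8317,115.6116 228.5887,20.3789" fill="none" stroke="#0000ff"/>
  <polygon points="210.9209,14.1823 137.6816,145.8182 271.1256,77.6415 227.8720,88.3832 92.7265,75.0277 200.7342,41.6662" fill="none" stroke="#0000ff"/>
  <polygon points="227.6905,45.9342 216.0933,17.9362 188.0953,6.3390 160.0973,17.9362 148.5001,45.9342 160.0973,73.9322 188.0953,85.5294 216.0933,73.9322" fill="none" stroke="#ff8800"/>
</svg>

y_svg = 152.8405 − y_m.

[1] S438→`#0000ff` (score); closed run; points: 9.8786,33.8867 31.2807,5.4199 64.9679,16.9777 64.3856,52.5877 30.3386,63.0380

[2] S438→`#0000ff` (score); closed run; points: 230.0401,147.6039 191.4074,102.0596 217.0795,13.7403

[3] S924→`#ff8800` (cut); closed run; points: 5.5407,50.1252 56.9198,50.1252 56.9198,74.2992 5.5407,74.2992

[4] S438→`#0000ff` (score); closed run; points: 110.4409,124.1188 83.1780,85.2357 224.8317,115.6116 228.5887,20.3789

[5] S438→`#0000ff` (score); closed run; points: 210.9209,14.1823 137.6816,145.8182 271.1256,77.6415 227.8720,88.3832 92.7265,75.0277 200.7342,41.6662

[6] S924→`#ff8800` (cut); closed run; points: 227.6905,45.9342 216.0933,17.9362 188.0953,6.3390 160.0973,17.9362 148.5001,45.9342 160.0973,73.9322 188.0953,85.5294 216.0933,73.9322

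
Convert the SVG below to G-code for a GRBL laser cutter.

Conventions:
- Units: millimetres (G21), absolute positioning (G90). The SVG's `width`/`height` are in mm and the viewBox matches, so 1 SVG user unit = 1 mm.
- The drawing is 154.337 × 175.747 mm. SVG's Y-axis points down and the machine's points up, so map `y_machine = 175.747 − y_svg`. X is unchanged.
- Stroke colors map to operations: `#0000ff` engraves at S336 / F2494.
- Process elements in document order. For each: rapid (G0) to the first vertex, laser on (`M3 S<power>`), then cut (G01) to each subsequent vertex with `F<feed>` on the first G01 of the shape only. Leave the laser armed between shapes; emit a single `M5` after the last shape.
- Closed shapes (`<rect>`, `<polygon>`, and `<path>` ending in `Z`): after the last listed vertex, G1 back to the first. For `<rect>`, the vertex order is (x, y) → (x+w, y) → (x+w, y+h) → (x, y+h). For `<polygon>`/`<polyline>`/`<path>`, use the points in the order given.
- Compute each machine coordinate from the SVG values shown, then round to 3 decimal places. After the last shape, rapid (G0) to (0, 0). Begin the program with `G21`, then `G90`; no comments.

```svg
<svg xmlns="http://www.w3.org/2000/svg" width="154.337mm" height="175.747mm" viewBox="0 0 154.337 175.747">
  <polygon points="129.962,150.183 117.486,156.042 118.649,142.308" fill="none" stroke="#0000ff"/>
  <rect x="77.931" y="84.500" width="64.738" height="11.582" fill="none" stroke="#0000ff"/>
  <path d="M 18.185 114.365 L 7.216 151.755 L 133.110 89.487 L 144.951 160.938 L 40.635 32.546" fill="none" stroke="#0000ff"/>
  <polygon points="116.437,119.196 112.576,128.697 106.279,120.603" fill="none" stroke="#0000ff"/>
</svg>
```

Since the viewBox matches the mm dimensions, user units are millimetres directly. The only transform is the Y-flip y_m = 175.747 − y_svg.

Shape 1 is a regular polygon drawn with `<polygon>`. Its stroke #0000ff means engrave at S336, F2494. After flipping Y the toolpath is (129.962,25.564) → (117.486,19.705) → (118.649,33.439) → (129.962,25.564), returning to the start.

Shape 2 is a rectangle drawn with `<rect>`. Its stroke #0000ff means engrave at S336, F2494. After flipping Y the toolpath is (77.931,91.247) → (142.669,91.247) → (142.669,79.665) → (77.931,79.665) → (77.931,91.247), returning to the start.

Shape 3 is a open polyline drawn with `<path>`. Its stroke #0000ff means engrave at S336, F2494. After flipping Y the toolpath is (18.185,61.382) → (7.216,23.992) → (133.110,86.260) → (144.951,14.809) → (40.635,143.201).

Shape 4 is a regular polygon drawn with `<polygon>`. Its stroke #0000ff means engrave at S336, F2494. After flipping Y the toolpath is (116.437,56.551) → (112.576,47.050) → (106.279,55.144) → (116.437,56.551), returning to the start.

G21
G90
G0 X129.962 Y25.564
M3 S336
G01 X117.486 Y19.705 F2494
G01 X118.649 Y33.439
G01 X129.962 Y25.564
G0 X77.931 Y91.247
M3 S336
G01 X142.669 Y91.247 F2494
G01 X142.669 Y79.665
G01 X77.931 Y79.665
G01 X77.931 Y91.247
G0 X18.185 Y61.382
M3 S336
G01 X7.216 Y23.992 F2494
G01 X133.110 Y86.260
G01 X144.951 Y14.809
G01 X40.635 Y143.201
G0 X116.437 Y56.551
M3 S336
G01 X112.576 Y47.050 F2494
G01 X106.279 Y55.144
G01 X116.437 Y56.551
M5
G0 X0.000 Y0.000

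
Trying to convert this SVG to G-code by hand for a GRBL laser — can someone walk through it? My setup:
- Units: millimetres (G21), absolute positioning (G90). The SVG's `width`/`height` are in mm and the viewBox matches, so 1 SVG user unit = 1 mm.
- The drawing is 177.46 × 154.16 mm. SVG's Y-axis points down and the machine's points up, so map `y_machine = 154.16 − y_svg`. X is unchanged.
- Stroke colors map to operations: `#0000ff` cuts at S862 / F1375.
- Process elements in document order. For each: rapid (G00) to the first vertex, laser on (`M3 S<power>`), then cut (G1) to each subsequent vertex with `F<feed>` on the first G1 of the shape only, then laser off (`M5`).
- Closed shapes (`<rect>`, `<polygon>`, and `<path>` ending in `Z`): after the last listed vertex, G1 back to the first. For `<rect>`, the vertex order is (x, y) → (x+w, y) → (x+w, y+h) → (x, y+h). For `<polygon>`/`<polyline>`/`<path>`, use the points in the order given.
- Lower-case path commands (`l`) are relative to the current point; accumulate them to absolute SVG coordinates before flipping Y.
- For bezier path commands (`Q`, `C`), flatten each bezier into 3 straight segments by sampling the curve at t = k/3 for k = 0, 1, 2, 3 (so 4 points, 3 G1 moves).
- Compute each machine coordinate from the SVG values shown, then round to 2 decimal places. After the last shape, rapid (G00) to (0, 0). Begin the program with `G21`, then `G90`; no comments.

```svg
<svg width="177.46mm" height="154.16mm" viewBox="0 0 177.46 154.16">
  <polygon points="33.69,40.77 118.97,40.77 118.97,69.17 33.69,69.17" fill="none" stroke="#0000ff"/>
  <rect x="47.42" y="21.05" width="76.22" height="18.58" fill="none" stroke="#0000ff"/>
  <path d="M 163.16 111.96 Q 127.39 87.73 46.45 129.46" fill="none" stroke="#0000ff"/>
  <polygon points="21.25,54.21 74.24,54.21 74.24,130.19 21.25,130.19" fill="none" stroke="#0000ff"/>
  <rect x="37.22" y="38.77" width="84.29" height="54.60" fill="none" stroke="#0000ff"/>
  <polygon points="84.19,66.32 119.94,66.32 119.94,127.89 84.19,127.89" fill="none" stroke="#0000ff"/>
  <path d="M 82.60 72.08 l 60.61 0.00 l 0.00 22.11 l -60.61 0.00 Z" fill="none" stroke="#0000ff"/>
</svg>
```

Since the viewBox matches the mm dimensions, user units are millimetres directly. The only transform is the Y-flip y_m = 154.16 − y_svg.

Shape 1 is a rectangle drawn with `<polygon>`. Its stroke #0000ff means cut at S862, F1375. After flipping Y the toolpath is (33.69,113.39) → (118.97,113.39) → (118.97,84.99) → (33.69,84.99) → (33.69,113.39), returning to the start.

Shape 2 is a rectangle drawn with `<rect>`. Its stroke #0000ff means cut at S862, F1375. After flipping Y the toolpath is (47.42,133.11) → (123.64,133.11) → (123.64,114.53) → (47.42,114.53) → (47.42,133.11), returning to the start.

Shape 3 is a quadratic bezier drawn with `<path>`. Its stroke #0000ff means cut at S862, F1375. After flipping Y the toolpath is (163.16,42.20) → (134.29,51.02) → (95.39,45.19) → (46.45,24.70).

Shape 4 is a rectangle drawn with `<polygon>`. Its stroke #0000ff means cut at S862, F1375. After flipping Y the toolpath is (21.25,99.95) → (74.24,99.95) → (74.24,23.97) → (21.25,23.97) → (21.25,99.95), returning to the start.

Shape 5 is a rectangle drawn with `<rect>`. Its stroke #0000ff means cut at S862, F1375. After flipping Y the toolpath is (37.22,115.39) → (121.51,115.39) → (121.51,60.79) → (37.22,60.79) → (37.22,115.39), returning to the start.

Shape 6 is a rectangle drawn with `<polygon>`. Its stroke #0000ff means cut at S862, F1375. After flipping Y the toolpath is (84.19,87.84) → (119.94,87.84) → (119.94,26.27) → (84.19,26.27) → (84.19,87.84), returning to the start.

Shape 7 is a rectangle drawn with `<path>`. Its stroke #0000ff means cut at S862, F1375. After flipping Y the toolpath is (82.60,82.08) → (143.21,82.08) → (143.21,59.97) → (82.60,59.97) → (82.60,82.08), returning to the start.

G21
G90
G00 X33.69 Y113.39
M3 S862
G1 X118.97 Y113.39 F1375
G1 X118.97 Y84.99
G1 X33.69 Y84.99
G1 X33.69 Y113.39
M5
G00 X47.42 Y133.11
M3 S862
G1 X123.64 Y133.11 F1375
G1 X123.64 Y114.53
G1 X47.42 Y114.53
G1 X47.42 Y133.11
M5
G00 X163.16 Y42.20
M3 S862
G1 X134.29 Y51.02 F1375
G1 X95.39 Y45.19
G1 X46.45 Y24.70
M5
G00 X21.25 Y99.95
M3 S862
G1 X74.24 Y99.95 F1375
G1 X74.24 Y23.97
G1 X21.25 Y23.97
G1 X21.25 Y99.95
M5
G00 X37.22 Y115.39
M3 S862
G1 X121.51 Y115.39 F1375
G1 X121.51 Y60.79
G1 X37.22 Y60.79
G1 X37.22 Y115.39
M5
G00 X84.19 Y87.84
M3 S862
G1 X119.94 Y87.84 F1375
G1 X119.94 Y26.27
G1 X84.19 Y26.27
G1 X84.19 Y87.84
M5
G00 X82.60 Y82.08
M3 S862
G1 X143.21 Y82.08 F1375
G1 X143.21 Y59.97
G1 X82.60 Y59.97
G1 X82.60 Y82.08
M5
G00 X0.00 Y0.00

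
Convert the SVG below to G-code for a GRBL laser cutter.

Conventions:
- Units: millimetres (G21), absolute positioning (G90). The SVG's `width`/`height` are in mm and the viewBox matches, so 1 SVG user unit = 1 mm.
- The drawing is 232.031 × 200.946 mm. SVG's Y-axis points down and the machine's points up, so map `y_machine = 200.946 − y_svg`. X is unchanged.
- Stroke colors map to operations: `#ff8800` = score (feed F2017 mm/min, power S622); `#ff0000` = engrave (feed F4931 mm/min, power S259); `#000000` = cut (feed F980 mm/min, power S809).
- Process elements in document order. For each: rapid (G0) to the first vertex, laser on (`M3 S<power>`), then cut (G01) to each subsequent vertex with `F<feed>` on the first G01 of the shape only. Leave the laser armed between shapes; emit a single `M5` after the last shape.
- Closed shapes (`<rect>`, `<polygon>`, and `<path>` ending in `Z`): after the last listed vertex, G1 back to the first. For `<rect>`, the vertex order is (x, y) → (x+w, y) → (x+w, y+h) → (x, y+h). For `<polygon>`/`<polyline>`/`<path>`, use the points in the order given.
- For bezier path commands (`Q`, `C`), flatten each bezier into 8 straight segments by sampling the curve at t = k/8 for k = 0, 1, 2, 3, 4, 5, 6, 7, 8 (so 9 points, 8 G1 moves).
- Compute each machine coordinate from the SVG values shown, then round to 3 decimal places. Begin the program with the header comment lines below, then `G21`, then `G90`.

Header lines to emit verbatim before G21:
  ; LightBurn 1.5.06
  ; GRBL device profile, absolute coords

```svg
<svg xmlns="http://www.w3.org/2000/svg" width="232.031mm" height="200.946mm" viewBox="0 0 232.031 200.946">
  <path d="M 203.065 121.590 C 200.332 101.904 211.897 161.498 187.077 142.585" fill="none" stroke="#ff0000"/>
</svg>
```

1 u = 1 mm; y_m = 200.946 − y.

[1] `<path>` cubic bezier, #ff0000→engrave S259 F4931: (203.065,79.356) → (202.611,83.330) → (202.904,81.721) → (203.350,76.377) → (203.354,69.148) → (202.322,61.883) → (199.662,56.431) → (194.778,54.640) → (187.077,58.361)

; LightBurn 1.5.06
; GRBL device profile, absolute coords
G21
G90
G0 X203.065 Y79.356
M3 S259
G01 X202.611 Y83.330 F4931
G01 X202.904 Y81.721
G01 X203.350 Y76.377
G01 X203.354 Y69.148
G01 X202.322 Y61.883
G01 X199.662 Y56.431
G01 X194.778 Y54.640
G01 X187.077 Y58.361
M5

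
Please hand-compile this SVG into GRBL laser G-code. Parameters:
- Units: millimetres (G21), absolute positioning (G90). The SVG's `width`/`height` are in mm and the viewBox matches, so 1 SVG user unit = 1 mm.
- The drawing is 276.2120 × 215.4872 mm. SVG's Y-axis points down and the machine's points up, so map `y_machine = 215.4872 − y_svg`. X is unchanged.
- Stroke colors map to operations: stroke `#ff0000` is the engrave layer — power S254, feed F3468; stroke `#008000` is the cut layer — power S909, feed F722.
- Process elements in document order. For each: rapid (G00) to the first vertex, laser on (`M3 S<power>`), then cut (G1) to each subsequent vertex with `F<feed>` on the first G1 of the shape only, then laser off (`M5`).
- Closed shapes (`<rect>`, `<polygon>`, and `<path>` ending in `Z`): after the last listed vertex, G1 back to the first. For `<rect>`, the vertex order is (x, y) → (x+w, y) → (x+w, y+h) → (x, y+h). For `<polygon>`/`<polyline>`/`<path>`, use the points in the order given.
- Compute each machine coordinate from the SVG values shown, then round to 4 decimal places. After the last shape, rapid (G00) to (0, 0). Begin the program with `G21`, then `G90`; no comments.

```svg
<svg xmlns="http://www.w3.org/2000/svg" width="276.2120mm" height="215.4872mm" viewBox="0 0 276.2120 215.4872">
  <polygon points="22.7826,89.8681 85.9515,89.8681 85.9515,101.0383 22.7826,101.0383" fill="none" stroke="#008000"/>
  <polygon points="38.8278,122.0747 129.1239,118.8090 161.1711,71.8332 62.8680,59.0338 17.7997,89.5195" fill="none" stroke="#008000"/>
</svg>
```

G21
G90
G00 X22.7826 Y125.6191
M3 S909
G1 X85.9515 Y125.6191 F722
G1 X85.9515 Y114.4489
G1 X22.7826 Y114.4489
G1 X22.7826 Y125.6191
M5
G00 X38.8278 Y93.4125
M3 S909
G1 X129.1239 Y96.6782 F722
G1 X161.1711 Y143.6540
G1 X62.8680 Y156.4534
G1 X17.7997 Y125.9677
G1 X38.8278 Y93.4125
M5
G00 X0.0000 Y0.0000

1 u = 1 mm; y_m = 215.4872 − y.

[1] `<polygon>` rectangle, #008000→cut S909 F722: (22.7826,125.6191) → (85.9515,125.6191) → (85.9515,114.4489) → (22.7826,114.4489) → (22.7826,125.6191) (closed)

[2] `<polygon>` closed polygon, #008000→cut S909 F722: (38.8278,93.4125) → (129.1239,96.6782) → (161.1711,143.6540) → (62.8680,156.4534) → (17.7997,125.9677) → (38.8278,93.4125) (closed)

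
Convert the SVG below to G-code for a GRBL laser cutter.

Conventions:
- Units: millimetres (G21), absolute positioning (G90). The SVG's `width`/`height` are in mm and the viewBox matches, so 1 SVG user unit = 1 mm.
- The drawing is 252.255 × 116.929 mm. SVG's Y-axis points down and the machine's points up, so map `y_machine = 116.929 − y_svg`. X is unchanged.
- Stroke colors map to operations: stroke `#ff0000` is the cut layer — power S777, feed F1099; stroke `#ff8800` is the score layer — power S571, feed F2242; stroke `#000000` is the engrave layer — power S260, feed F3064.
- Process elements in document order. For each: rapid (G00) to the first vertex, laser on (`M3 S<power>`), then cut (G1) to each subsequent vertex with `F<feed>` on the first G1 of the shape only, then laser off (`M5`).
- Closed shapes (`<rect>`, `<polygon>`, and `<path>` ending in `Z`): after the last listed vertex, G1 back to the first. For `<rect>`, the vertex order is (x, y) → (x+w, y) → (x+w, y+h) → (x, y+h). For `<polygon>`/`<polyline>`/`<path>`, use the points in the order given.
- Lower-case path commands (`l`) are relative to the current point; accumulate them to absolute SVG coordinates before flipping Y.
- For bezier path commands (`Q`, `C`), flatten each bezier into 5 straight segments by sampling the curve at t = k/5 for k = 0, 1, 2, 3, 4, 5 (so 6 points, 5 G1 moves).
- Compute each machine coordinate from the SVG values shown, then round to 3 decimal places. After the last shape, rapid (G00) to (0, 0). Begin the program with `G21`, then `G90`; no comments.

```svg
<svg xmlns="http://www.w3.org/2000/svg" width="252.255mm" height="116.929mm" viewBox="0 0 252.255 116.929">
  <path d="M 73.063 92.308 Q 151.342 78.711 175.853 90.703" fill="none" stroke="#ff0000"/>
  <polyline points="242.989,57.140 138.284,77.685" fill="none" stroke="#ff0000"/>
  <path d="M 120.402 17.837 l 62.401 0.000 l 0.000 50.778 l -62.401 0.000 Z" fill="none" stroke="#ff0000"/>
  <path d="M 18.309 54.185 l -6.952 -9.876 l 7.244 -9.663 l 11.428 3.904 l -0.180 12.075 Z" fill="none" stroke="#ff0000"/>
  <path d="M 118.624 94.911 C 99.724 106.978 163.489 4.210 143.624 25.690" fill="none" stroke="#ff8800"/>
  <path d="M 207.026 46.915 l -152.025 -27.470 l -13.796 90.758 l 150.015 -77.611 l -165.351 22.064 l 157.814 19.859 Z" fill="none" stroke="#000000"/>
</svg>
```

1 u = 1 mm; y_m = 116.929 − y.

[1] `<path>` quadratic bezier, #ff0000→cut S777 F1099: (73.063,24.621) → (102.224,29.036) → (127.083,31.404) → (147.641,31.725) → (163.898,29.999) → (175.853,26.226)

[2] `<polyline>` line segment, #ff0000→cut S777 F1099: (242.989,59.789) → (138.284,39.244)

[3] `<path>` rectangle, #ff0000→cut S777 F1099: (120.402,99.092) → (182.803,99.092) → (182.803,48.314) → (120.402,48.314) → (120.402,99.092) (closed)

[4] `<path>` regular polygon, #ff0000→cut S777 F1099: (18.309,62.744) → (11.357,72.620) → (18.601,82.283) → (30.029,78.379) → (29.849,66.304) → (18.309,62.744) (closed)

[5] `<path>` cubic bezier, #ff8800→score S571 F2242: (118.624,22.018) → (115.873,26.645) → (124.980,47.357) → (137.962,72.677) → (146.838,91.130) → (143.624,91.239)

[6] `<path>` closed polygon, #000000→engrave S260 F3064: (207.026,70.014) → (55.001,97.484) → (41.205,6.726) → (191.220,84.337) → (25.869,62.273) → (183.683,42.414) → (207.026,70.014) (closed)

G21
G90
G00 X73.063 Y24.621
M3 S777
G1 X102.224 Y29.036 F1099
G1 X127.083 Y31.404
G1 X147.641 Y31.725
G1 X163.898 Y29.999
G1 X175.853 Y26.226
M5
G00 X242.989 Y59.789
M3 S777
G1 X138.284 Y39.244 F1099
M5
G00 X120.402 Y99.092
M3 S777
G1 X182.803 Y99.092 F1099
G1 X182.803 Y48.314
G1 X120.402 Y48.314
G1 X120.402 Y99.092
M5
G00 X18.309 Y62.744
M3 S777
G1 X11.357 Y72.620 F1099
G1 X18.601 Y82.283
G1 X30.029 Y78.379
G1 X29.849 Y66.304
G1 X18.309 Y62.744
M5
G00 X118.624 Y22.018
M3 S571
G1 X115.873 Y26.645 F2242
G1 X124.980 Y47.357
G1 X137.962 Y72.677
G1 X146.838 Y91.130
G1 X143.624 Y91.239
M5
G00 X207.026 Y70.014
M3 S260
G1 X55.001 Y97.484 F3064
G1 X41.205 Y6.726
G1 X191.220 Y84.337
G1 X25.869 Y62.273
G1 X183.683 Y42.414
G1 X207.026 Y70.014
M5
G00 X0.000 Y0.000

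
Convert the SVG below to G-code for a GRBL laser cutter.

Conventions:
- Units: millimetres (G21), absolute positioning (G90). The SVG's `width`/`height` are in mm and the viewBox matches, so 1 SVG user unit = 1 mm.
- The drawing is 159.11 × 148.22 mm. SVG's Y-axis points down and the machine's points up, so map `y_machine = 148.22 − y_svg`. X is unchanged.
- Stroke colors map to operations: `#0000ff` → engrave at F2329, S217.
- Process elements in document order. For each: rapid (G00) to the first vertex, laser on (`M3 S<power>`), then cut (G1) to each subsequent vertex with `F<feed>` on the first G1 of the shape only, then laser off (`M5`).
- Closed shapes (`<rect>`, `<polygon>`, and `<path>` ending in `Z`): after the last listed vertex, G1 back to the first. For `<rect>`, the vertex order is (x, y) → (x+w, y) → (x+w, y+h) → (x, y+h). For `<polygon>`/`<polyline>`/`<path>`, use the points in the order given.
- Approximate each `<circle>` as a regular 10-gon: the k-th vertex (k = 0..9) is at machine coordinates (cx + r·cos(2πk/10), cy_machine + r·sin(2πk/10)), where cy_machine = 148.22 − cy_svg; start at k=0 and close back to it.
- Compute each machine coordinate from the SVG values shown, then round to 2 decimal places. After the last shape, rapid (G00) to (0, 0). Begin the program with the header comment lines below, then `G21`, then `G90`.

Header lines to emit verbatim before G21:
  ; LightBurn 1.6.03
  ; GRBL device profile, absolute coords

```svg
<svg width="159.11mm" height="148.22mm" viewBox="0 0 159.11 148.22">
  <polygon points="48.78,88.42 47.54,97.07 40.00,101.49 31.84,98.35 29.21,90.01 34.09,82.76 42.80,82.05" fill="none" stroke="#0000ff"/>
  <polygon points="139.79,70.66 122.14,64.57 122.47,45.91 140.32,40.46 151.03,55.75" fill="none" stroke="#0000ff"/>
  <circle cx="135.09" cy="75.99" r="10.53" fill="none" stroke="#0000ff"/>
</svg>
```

; LightBurn 1.6.03
; GRBL device profile, absolute coords
G21
G90
G00 X48.78 Y59.80
M3 S217
G1 X47.54 Y51.15 F2329
G1 X40.00 Y46.73
G1 X31.84 Y49.87
G1 X29.21 Y58.21
G1 X34.09 Y65.46
G1 X42.80 Y66.17
G1 X48.78 Y59.80
M5
G00 X139.79 Y77.56
M3 S217
G1 X122.14 Y83.65 F2329
G1 X122.47 Y102.31
G1 X140.32 Y107.76
G1 X151.03 Y92.47
G1 X139.79 Y77.56
M5
G00 X145.62 Y72.23
M3 S217
G1 X143.61 Y78.42 F2329
G1 X138.34 Y82.24
G1 X131.84 Y82.24
G1 X126.57 Y78.42
G1 X124.56 Y72.23
G1 X126.57 Y66.04
G1 X131.84 Y62.22
G1 X138.34 Y62.22
G1 X143.61 Y66.04
G1 X145.62 Y72.23
M5
G00 X0.00 Y0.00

Since the viewBox matches the mm dimensions, user units are millimetres directly. The only transform is the Y-flip y_m = 148.22 − y_svg.

Shape 1 is a regular polygon drawn with `<polygon>`. Its stroke #0000ff means engrave at S217, F2329. After flipping Y the toolpath is (48.78,59.80) → (47.54,51.15) → (40.00,46.73) → (31.84,49.87) → (29.21,58.21) → (34.09,65.46) → (42.80,66.17) → (48.78,59.80), returning to the start.

Shape 2 is a regular polygon drawn with `<polygon>`. Its stroke #0000ff means engrave at S217, F2329. After flipping Y the toolpath is (139.79,77.56) → (122.14,83.65) → (122.47,102.31) → (140.32,107.76) → (151.03,92.47) → (139.79,77.56), returning to the start.

Shape 3 is a circle drawn with `<circle>`. Its stroke #0000ff means engrave at S217, F2329. After flipping Y the toolpath is (145.62,72.23) → (143.61,78.42) → (138.34,82.24) → (131.84,82.24) → (126.57,78.42) → (124.56,72.23) → (126.57,66.04) → (131.84,62.22) → (138.34,62.22) → (143.61,66.04) → (145.62,72.23), returning to the start.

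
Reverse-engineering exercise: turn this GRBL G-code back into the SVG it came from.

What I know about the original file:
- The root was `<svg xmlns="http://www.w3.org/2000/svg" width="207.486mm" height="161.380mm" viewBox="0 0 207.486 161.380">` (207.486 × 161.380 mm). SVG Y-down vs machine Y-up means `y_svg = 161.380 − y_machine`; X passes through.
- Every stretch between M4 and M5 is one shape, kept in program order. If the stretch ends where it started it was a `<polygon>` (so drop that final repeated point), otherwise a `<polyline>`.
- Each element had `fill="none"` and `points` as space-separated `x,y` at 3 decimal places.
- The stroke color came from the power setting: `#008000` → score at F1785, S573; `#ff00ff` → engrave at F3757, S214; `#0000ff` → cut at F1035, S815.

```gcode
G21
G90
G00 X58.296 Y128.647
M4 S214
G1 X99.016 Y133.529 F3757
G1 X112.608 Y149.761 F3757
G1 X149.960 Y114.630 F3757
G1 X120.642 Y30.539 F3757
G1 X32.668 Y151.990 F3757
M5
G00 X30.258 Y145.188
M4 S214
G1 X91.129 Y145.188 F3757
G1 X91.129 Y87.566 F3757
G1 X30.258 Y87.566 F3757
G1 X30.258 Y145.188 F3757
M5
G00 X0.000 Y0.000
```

<svg xmlns="http://www.w3.org/2000/svg" width="207.486mm" height="161.380mm" viewBox="0 0 207.486 161.380">
  <polyline points="58.296,32.733 99.016,27.851 112.608,11.619 149.960,46.750 120.642,130.841 32.668,9.390" fill="none" stroke="#ff00ff"/>
  <polygon points="30.258,16.192 91.129,16.192 91.129,73.814 30.258,73.814" fill="none" stroke="#ff00ff"/>
</svg>

y_svg = 161.380 − y_m. Every run uses S214, so all elements get stroke `#ff00ff` (engrave).

[1] open run; points: 58.296,32.733 99.016,27.851 112.608,11.619 149.960,46.750 120.642,130.841 32.668,9.390

[2] closed run; points: 30.258,16.192 91.129,16.192 91.129,73.814 30.258,73.814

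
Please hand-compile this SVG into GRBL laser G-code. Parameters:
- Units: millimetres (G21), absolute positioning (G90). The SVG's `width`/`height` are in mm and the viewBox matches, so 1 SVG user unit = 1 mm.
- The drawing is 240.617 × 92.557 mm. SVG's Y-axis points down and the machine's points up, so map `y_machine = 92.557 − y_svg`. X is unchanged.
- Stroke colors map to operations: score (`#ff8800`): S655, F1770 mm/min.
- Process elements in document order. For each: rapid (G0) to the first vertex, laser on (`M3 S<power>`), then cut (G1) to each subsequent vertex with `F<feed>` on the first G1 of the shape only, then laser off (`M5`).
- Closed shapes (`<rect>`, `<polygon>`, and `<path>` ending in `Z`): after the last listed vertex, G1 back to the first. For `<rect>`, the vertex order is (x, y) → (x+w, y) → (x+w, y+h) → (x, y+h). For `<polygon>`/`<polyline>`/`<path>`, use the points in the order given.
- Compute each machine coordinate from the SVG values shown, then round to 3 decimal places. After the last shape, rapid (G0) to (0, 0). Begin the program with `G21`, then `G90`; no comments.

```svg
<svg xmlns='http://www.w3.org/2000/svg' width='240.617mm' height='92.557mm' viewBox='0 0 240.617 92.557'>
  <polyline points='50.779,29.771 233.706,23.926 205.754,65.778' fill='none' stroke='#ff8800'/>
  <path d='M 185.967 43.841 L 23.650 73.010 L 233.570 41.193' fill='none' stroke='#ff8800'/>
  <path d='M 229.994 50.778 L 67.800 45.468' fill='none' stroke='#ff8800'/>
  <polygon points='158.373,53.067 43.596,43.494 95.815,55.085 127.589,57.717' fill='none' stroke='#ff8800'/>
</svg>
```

Since the viewBox matches the mm dimensions, user units are millimetres directly. The only transform is the Y-flip y_m = 92.557 − y_svg.

Shape 1 is a open polyline drawn with `<polyline>`. Its stroke #ff8800 means score at S655, F1770. After flipping Y the toolpath is (50.779,62.786) → (233.706,68.631) → (205.754,26.779).

Shape 2 is a open polyline drawn with `<path>`. Its stroke #ff8800 means score at S655, F1770. After flipping Y the toolpath is (185.967,48.716) → (23.650,19.547) → (233.570,51.364).

Shape 3 is a line segment drawn with `<path>`. Its stroke #ff8800 means score at S655, F1770. After flipping Y the toolpath is (229.994,41.779) → (67.800,47.089).

Shape 4 is a closed polygon drawn with `<polygon>`. Its stroke #ff8800 means score at S655, F1770. After flipping Y the toolpath is (158.373,39.490) → (43.596,49.063) → (95.815,37.472) → (127.589,34.840) → (158.373,39.490), returning to the start.

G21
G90
G0 X50.779 Y62.786
M3 S655
G1 X233.706 Y68.631 F1770
G1 X205.754 Y26.779
M5
G0 X185.967 Y48.716
M3 S655
G1 X23.650 Y19.547 F1770
G1 X233.570 Y51.364
M5
G0 X229.994 Y41.779
M3 S655
G1 X67.800 Y47.089 F1770
M5
G0 X158.373 Y39.490
M3 S655
G1 X43.596 Y49.063 F1770
G1 X95.815 Y37.472
G1 X127.589 Y34.840
G1 X158.373 Y39.490
M5
G0 X0.000 Y0.000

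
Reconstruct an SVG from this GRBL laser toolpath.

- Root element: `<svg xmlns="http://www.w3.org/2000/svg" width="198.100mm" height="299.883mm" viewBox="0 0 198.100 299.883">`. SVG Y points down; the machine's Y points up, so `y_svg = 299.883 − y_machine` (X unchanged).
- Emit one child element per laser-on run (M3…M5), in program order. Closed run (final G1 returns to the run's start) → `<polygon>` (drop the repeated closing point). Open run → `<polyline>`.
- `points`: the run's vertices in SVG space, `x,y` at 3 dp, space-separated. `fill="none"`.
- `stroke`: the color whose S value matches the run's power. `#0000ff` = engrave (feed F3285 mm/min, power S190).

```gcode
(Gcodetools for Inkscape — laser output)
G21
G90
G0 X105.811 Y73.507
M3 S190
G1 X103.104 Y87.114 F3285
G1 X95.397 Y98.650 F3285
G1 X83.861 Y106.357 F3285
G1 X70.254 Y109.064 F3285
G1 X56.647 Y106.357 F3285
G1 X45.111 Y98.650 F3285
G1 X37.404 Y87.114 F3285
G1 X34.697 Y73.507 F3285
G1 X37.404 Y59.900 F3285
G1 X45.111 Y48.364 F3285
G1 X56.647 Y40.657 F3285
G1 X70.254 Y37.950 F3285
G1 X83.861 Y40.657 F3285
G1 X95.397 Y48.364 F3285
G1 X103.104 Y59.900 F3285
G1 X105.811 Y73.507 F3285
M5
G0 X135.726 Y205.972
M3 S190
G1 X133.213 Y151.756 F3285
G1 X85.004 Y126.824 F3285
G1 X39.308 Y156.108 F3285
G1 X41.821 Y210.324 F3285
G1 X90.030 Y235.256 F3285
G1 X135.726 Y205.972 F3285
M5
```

<svg xmlns="http://www.w3.org/2000/svg" width="198.100mm" height="299.883mm" viewBox="0 0 198.100 299.883">
  <polygon points="105.811,226.376 103.104,212.769 95.397,201.233 83.861,193.526 70.254,190.819 56.647,193.526 45.111,201.233 37.404,212.769 34.697,226.376 37.404,239.983 45.111,251.519 56.647,259.226 70.254,261.933 83.861,259.226 95.397,251.519 103.104,239.983" fill="none" stroke="#0000ff"/>
  <polygon points="135.726,93.911 133.213,148.127 85.004,173.059 39.308,143.775 41.821,89.559 90.030,64.627" fill="none" stroke="#0000ff"/>
</svg>

Each laser-on run becomes one SVG element. Flip Y back into SVG space with y_svg = 299.883 − y_machine. Every run uses S190, so all elements get stroke `#0000ff` (engrave).

Run 1: The run returns to its start, so emit a `<polygon>` with points (Y-flipped): 105.811,226.376 103.104,212.769 95.397,201.233 83.861,193.526 70.254,190.819 56.647,193.526 45.111,201.233 37.404,212.769 34.697,226.376 37.404,239.983 45.111,251.519 56.647,259.226 70.254,261.933 83.861,259.226 95.397,251.519 103.104,239.983.

Run 2: The run returns to its start, so emit a `<polygon>` with points (Y-flipped): 135.726,93.911 133.213,148.127 85.004,173.059 39.308,143.775 41.821,89.559 90.030,64.627.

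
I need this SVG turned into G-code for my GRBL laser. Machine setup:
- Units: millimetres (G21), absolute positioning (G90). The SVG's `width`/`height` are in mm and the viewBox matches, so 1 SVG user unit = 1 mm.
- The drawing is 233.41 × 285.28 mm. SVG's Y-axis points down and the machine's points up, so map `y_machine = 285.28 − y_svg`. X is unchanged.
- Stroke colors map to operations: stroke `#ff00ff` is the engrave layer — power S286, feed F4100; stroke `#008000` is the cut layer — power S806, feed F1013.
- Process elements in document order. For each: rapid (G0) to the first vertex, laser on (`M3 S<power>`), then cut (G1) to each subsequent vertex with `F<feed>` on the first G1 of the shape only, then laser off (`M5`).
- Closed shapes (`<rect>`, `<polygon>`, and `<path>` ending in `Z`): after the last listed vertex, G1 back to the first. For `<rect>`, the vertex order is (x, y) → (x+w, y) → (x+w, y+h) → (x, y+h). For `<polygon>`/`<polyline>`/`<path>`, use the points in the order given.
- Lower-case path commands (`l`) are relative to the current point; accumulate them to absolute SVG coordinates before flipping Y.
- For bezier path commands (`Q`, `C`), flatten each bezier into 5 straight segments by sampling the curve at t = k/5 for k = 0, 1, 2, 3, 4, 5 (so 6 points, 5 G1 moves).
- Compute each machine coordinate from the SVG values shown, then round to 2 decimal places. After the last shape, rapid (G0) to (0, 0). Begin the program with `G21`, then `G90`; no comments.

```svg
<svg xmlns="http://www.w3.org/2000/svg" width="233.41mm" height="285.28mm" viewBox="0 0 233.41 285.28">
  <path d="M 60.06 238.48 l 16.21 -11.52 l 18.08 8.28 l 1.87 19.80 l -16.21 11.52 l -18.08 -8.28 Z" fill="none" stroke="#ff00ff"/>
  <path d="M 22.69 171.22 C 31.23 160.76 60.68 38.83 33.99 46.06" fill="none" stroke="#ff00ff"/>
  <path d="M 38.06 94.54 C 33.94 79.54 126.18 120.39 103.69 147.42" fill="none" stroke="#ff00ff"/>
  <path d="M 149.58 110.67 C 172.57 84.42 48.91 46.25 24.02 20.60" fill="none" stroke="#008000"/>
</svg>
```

Since the viewBox matches the mm dimensions, user units are millimetres directly. The only transform is the Y-flip y_m = 285.28 − y_svg.

Shape 1 is a regular polygon drawn with `<path>`. Its stroke #ff00ff means engrave at S286, F4100. After flipping Y the toolpath is (60.06,46.80) → (76.27,58.32) → (94.35,50.04) → (96.22,30.24) → (80.01,18.72) → (61.93,27.00) → (60.06,46.80), returning to the start.

Shape 2 is a cubic bezier drawn with `<path>`. Its stroke #ff00ff means engrave at S286, F4100. After flipping Y the toolpath is (22.69,114.06) → (29.71,131.79) → (38.04,164.72) → (44.00,201.30) → (43.88,229.98) → (33.99,239.22).

Shape 3 is a cubic bezier drawn with `<path>`. Its stroke #ff00ff means engrave at S286, F4100. After flipping Y the toolpath is (38.06,190.74) → (45.46,193.60) → (65.86,186.39) → (89.12,172.47) → (105.11,155.18) → (103.69,137.86).

Shape 4 is a cubic bezier drawn with `<path>`. Its stroke #008000 means cut at S806, F1013. After flipping Y the toolpath is (149.58,174.61) → (147.74,191.59) → (122.48,210.27) → (85.59,229.45) → (48.84,247.98) → (24.02,264.68).

G21
G90
G0 X60.06 Y46.80
M3 S286
G1 X76.27 Y58.32 F4100
G1 X94.35 Y50.04
G1 X96.22 Y30.24
G1 X80.01 Y18.72
G1 X61.93 Y27.00
G1 X60.06 Y46.80
M5
G0 X22.69 Y114.06
M3 S286
G1 X29.71 Y131.79 F4100
G1 X38.04 Y164.72
G1 X44.00 Y201.30
G1 X43.88 Y229.98
G1 X33.99 Y239.22
M5
G0 X38.06 Y190.74
M3 S286
G1 X45.46 Y193.60 F4100
G1 X65.86 Y186.39
G1 X89.12 Y172.47
G1 X105.11 Y155.18
G1 X103.69 Y137.86
M5
G0 X149.58 Y174.61
M3 S806
G1 X147.74 Y191.59 F1013
G1 X122.48 Y210.27
G1 X85.59 Y229.45
G1 X48.84 Y247.98
G1 X24.02 Y264.68
M5
G0 X0.00 Y0.00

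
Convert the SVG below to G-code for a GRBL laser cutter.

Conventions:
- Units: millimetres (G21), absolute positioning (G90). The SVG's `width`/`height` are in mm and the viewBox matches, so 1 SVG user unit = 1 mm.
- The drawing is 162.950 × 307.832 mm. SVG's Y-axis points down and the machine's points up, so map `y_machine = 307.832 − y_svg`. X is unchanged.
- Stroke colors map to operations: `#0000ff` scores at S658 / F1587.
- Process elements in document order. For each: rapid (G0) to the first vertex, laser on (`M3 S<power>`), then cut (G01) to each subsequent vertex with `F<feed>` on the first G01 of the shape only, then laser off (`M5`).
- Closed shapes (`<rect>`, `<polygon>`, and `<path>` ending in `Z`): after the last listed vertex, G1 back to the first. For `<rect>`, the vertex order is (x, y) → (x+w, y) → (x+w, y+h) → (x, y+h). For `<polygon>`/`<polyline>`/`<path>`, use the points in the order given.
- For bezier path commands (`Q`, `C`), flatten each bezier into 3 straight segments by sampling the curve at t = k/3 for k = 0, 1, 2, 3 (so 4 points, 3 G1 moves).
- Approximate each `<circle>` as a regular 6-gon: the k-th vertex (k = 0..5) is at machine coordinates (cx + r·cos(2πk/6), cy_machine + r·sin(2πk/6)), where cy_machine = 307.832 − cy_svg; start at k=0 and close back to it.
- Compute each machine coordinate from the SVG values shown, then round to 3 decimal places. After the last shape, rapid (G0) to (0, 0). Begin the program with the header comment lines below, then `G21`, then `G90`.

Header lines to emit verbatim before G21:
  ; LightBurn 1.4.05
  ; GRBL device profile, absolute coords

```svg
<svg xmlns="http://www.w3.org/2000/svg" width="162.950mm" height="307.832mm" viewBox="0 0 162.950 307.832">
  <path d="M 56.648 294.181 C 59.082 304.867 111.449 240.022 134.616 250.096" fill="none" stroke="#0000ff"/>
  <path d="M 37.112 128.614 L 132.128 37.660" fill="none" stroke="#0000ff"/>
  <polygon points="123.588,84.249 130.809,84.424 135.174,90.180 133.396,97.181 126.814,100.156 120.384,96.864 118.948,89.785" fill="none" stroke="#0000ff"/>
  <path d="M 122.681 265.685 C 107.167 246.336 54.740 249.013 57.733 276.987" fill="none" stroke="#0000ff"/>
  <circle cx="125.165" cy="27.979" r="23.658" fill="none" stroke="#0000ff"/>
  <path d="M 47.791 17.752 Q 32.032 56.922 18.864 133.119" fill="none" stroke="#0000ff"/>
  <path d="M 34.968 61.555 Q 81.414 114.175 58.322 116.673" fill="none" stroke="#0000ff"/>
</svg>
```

; LightBurn 1.4.05
; GRBL device profile, absolute coords
G21
G90
G0 X56.648 Y13.651
M3 S658
G01 X72.795 Y22.570 F1587
G01 X104.647 Y48.409
G01 X134.616 Y57.736
M5
G0 X37.112 Y179.218
M3 S658
G01 X132.128 Y270.172 F1587
M5
G0 X123.588 Y223.583
M3 S658
G01 X130.809 Y223.408 F1587
G01 X135.174 Y217.652
G01 X133.396 Y210.651
G01 X126.814 Y207.676
G01 X120.384 Y210.968
G01 X118.948 Y218.047
G01 X123.588 Y223.583
M5
G0 X122.681 Y42.147
M3 S658
G01 X98.282 Y54.033 F1587
G01 X69.794 Y50.508
G01 X57.733 Y30.845
M5
G0 X148.823 Y279.853
M3 S658
G01 X136.994 Y300.341 F1587
G01 X113.336 Y300.341
G01 X101.507 Y279.853
G01 X113.336 Y259.365
G01 X136.994 Y259.365
G01 X148.823 Y279.853
M5
G0 X47.791 Y290.080
M3 S658
G01 X37.573 Y259.853 F1587
G01 X27.931 Y221.397
G01 X18.864 Y174.713
M5
G0 X34.968 Y246.277
M3 S658
G01 X58.206 Y216.766 F1587
G01 X65.990 Y198.393
G01 X58.322 Y191.159
M5
G0 X0.000 Y0.000

viewBox `0 0 162.950 307.832` with mm width/height → 1 unit = 1 mm. Flip: y_m = 307.832 − y_svg.

**Shape 1** — `<path>` cubic bezier, stroke `#0000ff` → score (S658, F1587). Control points (SVG): P0=(56.648,294.181), P1=(59.082,304.867), P2=(111.449,240.022), P3=(134.616,250.096); sampled at t=k/3. Machine vertices: (56.648,13.651) → (72.795,22.570) → (104.647,48.409) → (134.616,57.736). Open path.

**Shape 2** — `<path>` line segment, stroke `#0000ff` → score (S658, F1587). Machine vertices: (37.112,179.218) → (132.128,270.172). Open path.

**Shape 3** — `<polygon>` regular polygon, stroke `#0000ff` → score (S658, F1587). Machine vertices: (123.588,223.583) → (130.809,223.408) → (135.174,217.652) → (133.396,210.651) → (126.814,207.676) → (120.384,210.968) → (118.948,218.047) → (123.588,223.583). Closed: final G1 returns to the first vertex.

**Shape 4** — `<path>` cubic bezier, stroke `#0000ff` → score (S658, F1587). Control points (SVG): P0=(122.681,265.685), P1=(107.167,246.336), P2=(54.740,249.013), P3=(57.733,276.987); sampled at t=k/3. Machine vertices: (122.681,42.147) → (98.282,54.033) → (69.794,50.508) → (57.733,30.845). Open path.

**Shape 5** — `<circle>` circle, stroke `#0000ff` → score (S658, F1587). Machine vertices: (148.823,279.853) → (136.994,300.341) → (113.336,300.341) → (101.507,279.853) → (113.336,259.365) → (136.994,259.365) → (148.823,279.853). Closed: final G1 returns to the first vertex.

**Shape 6** — `<path>` quadratic bezier, stroke `#0000ff` → score (S658, F1587). Control points (SVG): P0=(47.791,17.752), P1=(32.032,56.922), P2=(18.864,133.119); sampled at t=k/3. Machine vertices: (47.791,290.080) → (37.573,259.853) → (27.931,221.397) → (18.864,174.713). Open path.

**Shape 7** — `<path>` quadratic bezier, stroke `#0000ff` → score (S658, F1587). Control points (SVG): P0=(34.968,61.555), P1=(81.414,114.175), P2=(58.322,116.673); sampled at t=k/3. Machine vertices: (34.968,246.277) → (58.206,216.766) → (65.990,198.393) → (58.322,191.159). Open path.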